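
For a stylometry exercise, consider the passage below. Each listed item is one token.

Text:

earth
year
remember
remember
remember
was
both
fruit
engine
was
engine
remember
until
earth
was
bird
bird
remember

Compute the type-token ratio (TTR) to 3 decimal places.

N = 18 tokens, V = 9 types.
TTR = V / N = 9 / 18 = 0.500

0.500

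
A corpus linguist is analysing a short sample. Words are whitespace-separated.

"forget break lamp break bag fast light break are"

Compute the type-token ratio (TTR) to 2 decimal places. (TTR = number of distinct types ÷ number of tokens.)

0.78

N = 9 tokens, V = 7 types.
TTR = V / N = 7 / 9 = 0.78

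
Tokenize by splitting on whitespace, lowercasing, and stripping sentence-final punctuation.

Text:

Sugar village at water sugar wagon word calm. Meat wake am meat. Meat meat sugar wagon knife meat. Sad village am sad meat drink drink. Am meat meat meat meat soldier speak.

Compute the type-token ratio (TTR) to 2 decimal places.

0.47

N = 32 tokens, V = 15 types.
TTR = V / N = 15 / 32 = 0.47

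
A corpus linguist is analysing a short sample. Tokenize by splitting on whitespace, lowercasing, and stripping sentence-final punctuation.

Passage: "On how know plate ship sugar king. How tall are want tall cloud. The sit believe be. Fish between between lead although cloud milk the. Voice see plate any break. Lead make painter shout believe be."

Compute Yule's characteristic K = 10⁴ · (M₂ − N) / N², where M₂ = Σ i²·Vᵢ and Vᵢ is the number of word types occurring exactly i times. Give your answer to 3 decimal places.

138.889

Frequencies: how:2, plate:2, tall:2, cloud:2, the:2, believe:2, be:2, between:2, lead:2, on:1, know:1, ship:1, sugar:1, king:1, are:1, want:1, sit:1, fish:1, although:1, milk:1, … (7 more, each freq 1)
N = 36. Frequency spectrum: V_1=18, V_2=9
M₂ = 1²·18 + 2²·9 = 54
K = 10000 × (54 − 36) / 36² = 138.889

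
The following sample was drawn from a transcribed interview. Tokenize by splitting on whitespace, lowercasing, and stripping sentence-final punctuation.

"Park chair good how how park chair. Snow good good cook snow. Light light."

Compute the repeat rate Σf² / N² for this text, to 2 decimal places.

0.15

Frequencies: good:3, park:2, chair:2, how:2, snow:2, light:2, cook:1
Σf² = 30; N² = 196
Repeat rate = 30 / 196 = 0.15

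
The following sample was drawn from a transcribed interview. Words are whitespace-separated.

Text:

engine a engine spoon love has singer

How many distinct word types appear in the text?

6

Distinct types: {a, engine, has, love, singer, spoon}
V = 6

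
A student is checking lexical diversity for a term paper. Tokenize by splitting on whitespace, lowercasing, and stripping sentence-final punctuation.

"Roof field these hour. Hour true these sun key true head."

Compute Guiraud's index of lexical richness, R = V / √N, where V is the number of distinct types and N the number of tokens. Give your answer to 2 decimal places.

2.41

N = 11, V = 8.
√N = 3.316625
R = 8 / 3.316625 = 2.41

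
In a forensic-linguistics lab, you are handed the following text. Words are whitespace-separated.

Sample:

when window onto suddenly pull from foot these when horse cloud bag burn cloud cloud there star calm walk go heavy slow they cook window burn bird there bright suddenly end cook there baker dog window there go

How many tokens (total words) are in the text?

38

Tokens: when, window, onto, suddenly, pull, from, foot, these, when, horse, cloud, bag, burn, cloud, cloud, there, star, calm, walk, go, heavy, slow, they, cook, window, burn, bird, there, bright, suddenly, end, cook, there, baker, dog, window, there, go
N = 38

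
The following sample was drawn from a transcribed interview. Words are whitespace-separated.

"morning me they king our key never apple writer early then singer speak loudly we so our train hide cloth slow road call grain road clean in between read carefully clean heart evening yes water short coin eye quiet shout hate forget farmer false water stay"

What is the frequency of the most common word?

Frequencies: our:2, road:2, clean:2, water:2, morning:1, me:1, they:1, king:1, key:1, never:1, apple:1, writer:1, early:1, then:1, singer:1, speak:1, loudly:1, we:1, so:1, train:1, … (22 more, each freq 1)
Most common: 'our' with frequency 2.

2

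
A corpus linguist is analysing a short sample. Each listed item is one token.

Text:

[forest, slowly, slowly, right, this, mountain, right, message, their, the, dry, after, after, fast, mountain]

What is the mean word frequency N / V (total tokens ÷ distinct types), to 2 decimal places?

N = 15 tokens, V = 11 types.
Mean frequency = N / V = 15 / 11 = 1.36

1.36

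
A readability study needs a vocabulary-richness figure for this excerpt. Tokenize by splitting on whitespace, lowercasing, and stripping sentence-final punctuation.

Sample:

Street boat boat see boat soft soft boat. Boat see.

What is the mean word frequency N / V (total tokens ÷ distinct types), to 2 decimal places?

N = 10 tokens, V = 4 types.
Mean frequency = N / V = 10 / 4 = 2.50

2.50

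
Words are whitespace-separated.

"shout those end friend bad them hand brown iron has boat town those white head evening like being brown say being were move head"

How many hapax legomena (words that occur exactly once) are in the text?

16

Frequencies: those:2, brown:2, head:2, being:2, shout:1, end:1, friend:1, bad:1, them:1, hand:1, iron:1, has:1, boat:1, town:1, white:1, evening:1, like:1, say:1, were:1, move:1
Hapax (freq=1): bad, boat, end, evening, friend, hand, has, iron, like, move, say, shout, them, town, were, white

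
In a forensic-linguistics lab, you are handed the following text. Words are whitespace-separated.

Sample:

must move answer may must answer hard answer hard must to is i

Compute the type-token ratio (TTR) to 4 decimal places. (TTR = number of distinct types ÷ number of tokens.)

0.6154

N = 13 tokens, V = 8 types.
TTR = V / N = 8 / 13 = 0.6154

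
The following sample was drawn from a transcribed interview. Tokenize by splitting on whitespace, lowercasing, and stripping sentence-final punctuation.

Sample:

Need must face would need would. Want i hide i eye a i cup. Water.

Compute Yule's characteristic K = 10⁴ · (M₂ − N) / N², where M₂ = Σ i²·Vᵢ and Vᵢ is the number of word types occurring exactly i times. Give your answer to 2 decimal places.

Frequencies: i:3, need:2, would:2, must:1, face:1, want:1, hide:1, eye:1, a:1, cup:1, water:1
N = 15. Frequency spectrum: V_1=8, V_2=2, V_3=1
M₂ = 1²·8 + 2²·2 + 3²·1 = 25
K = 10000 × (25 − 15) / 15² = 444.44

444.44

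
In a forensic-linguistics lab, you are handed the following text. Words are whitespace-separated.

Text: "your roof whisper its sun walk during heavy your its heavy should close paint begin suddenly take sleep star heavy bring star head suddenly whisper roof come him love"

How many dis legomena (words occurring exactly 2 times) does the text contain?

Frequencies: heavy:3, your:2, roof:2, whisper:2, its:2, suddenly:2, star:2, sun:1, walk:1, during:1, should:1, close:1, paint:1, begin:1, take:1, sleep:1, bring:1, head:1, come:1, him:1, … (1 more, each freq 1)
Words with frequency 2: its, roof, star, suddenly, whisper, your

6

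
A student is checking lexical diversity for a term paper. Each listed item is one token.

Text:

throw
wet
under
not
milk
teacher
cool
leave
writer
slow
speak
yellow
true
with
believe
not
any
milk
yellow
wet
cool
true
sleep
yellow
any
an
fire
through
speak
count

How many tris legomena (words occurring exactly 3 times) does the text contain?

Frequencies: yellow:3, wet:2, not:2, milk:2, cool:2, speak:2, true:2, any:2, throw:1, under:1, teacher:1, leave:1, writer:1, slow:1, with:1, believe:1, sleep:1, an:1, fire:1, through:1, … (1 more, each freq 1)
Words with frequency 3: yellow

1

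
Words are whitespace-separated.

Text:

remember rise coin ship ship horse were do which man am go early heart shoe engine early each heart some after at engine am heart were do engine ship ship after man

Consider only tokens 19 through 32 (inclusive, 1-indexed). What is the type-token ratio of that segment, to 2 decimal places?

0.71

Segment tokens 19–32: heart, some, after, at, engine, am, heart, were, do, engine, ship, ship, after, man
Segment N = 14, segment V = 10.
TTR = 10 / 14 = 0.71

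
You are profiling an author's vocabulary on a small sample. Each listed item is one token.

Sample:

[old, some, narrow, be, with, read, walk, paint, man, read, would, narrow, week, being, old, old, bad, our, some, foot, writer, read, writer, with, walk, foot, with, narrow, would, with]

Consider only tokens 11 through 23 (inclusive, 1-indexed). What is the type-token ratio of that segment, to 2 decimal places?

Segment tokens 11–23: would, narrow, week, being, old, old, bad, our, some, foot, writer, read, writer
Segment N = 13, segment V = 11.
TTR = 11 / 13 = 0.85

0.85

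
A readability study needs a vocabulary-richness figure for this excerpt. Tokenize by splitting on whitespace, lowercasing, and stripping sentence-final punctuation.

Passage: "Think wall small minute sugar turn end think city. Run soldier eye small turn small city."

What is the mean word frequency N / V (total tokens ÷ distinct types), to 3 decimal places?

N = 16 tokens, V = 11 types.
Mean frequency = N / V = 16 / 11 = 1.455

1.455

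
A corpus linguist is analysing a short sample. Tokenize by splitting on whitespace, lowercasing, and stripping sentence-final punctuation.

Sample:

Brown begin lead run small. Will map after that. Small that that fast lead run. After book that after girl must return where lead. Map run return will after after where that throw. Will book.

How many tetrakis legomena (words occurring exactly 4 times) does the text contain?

0

Frequencies: after:5, that:5, lead:3, run:3, will:3, small:2, map:2, book:2, return:2, where:2, brown:1, begin:1, fast:1, girl:1, must:1, throw:1
Words with frequency 4: (none)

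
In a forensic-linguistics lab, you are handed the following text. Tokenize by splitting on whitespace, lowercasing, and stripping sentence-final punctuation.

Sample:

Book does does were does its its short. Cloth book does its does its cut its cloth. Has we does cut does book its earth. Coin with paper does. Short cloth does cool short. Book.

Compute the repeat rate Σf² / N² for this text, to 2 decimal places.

0.13

Frequencies: does:9, its:6, book:4, short:3, cloth:3, cut:2, were:1, has:1, we:1, earth:1, coin:1, with:1, paper:1, cool:1
Σf² = 163; N² = 1225
Repeat rate = 163 / 1225 = 0.13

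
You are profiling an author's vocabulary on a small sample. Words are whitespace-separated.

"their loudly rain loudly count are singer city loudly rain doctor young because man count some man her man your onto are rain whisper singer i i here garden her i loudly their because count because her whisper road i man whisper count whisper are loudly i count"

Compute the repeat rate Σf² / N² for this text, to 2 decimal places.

Frequencies: loudly:5, count:5, i:5, man:4, whisper:4, rain:3, are:3, because:3, her:3, their:2, singer:2, city:1, doctor:1, young:1, some:1, your:1, onto:1, here:1, garden:1, road:1
Σf² = 160; N² = 2304
Repeat rate = 160 / 2304 = 0.07

0.07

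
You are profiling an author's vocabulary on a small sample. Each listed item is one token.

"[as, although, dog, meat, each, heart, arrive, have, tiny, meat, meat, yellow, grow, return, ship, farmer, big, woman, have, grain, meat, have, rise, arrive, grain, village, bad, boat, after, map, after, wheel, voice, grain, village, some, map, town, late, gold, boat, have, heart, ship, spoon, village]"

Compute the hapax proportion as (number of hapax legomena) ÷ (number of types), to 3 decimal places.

Frequencies: meat:4, have:4, grain:3, village:3, heart:2, arrive:2, ship:2, boat:2, after:2, map:2, as:1, although:1, dog:1, each:1, tiny:1, yellow:1, grow:1, return:1, farmer:1, big:1, … (10 more, each freq 1)
Hapax count = 20; type count = 30.
Ratio = 20 / 30 = 0.667

0.667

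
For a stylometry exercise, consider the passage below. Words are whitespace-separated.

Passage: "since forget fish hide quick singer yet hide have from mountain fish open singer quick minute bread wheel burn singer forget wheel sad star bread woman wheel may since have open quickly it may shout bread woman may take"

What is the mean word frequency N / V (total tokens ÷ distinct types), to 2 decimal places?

1.70

N = 39 tokens, V = 23 types.
Mean frequency = N / V = 39 / 23 = 1.70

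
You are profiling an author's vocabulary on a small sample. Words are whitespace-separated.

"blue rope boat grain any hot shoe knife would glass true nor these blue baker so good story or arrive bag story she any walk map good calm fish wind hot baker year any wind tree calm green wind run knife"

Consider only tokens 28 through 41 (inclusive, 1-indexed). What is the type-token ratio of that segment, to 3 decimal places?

Segment tokens 28–41: calm, fish, wind, hot, baker, year, any, wind, tree, calm, green, wind, run, knife
Segment N = 14, segment V = 11.
TTR = 11 / 14 = 0.786

0.786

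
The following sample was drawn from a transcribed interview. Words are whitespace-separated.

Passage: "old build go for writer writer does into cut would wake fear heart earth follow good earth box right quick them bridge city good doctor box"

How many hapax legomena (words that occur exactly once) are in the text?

Frequencies: writer:2, earth:2, good:2, box:2, old:1, build:1, go:1, for:1, does:1, into:1, cut:1, would:1, wake:1, fear:1, heart:1, follow:1, right:1, quick:1, them:1, bridge:1, … (2 more, each freq 1)
Hapax (freq=1): bridge, build, city, cut, doctor, does, fear, follow, for, go, heart, into, old, quick, right, them, wake, would

18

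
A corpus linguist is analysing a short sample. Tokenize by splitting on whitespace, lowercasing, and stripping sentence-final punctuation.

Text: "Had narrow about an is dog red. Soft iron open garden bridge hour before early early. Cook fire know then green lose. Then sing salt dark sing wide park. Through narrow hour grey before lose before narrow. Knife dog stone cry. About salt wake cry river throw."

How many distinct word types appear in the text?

34

Distinct types: {about, an, before, bridge, cook, cry, dark, dog, early, fire, garden, green, grey, had, hour, iron, is, knife, know, lose, narrow, open, park, red, river, salt, sing, soft, stone, then, through, throw, wake, wide}
V = 34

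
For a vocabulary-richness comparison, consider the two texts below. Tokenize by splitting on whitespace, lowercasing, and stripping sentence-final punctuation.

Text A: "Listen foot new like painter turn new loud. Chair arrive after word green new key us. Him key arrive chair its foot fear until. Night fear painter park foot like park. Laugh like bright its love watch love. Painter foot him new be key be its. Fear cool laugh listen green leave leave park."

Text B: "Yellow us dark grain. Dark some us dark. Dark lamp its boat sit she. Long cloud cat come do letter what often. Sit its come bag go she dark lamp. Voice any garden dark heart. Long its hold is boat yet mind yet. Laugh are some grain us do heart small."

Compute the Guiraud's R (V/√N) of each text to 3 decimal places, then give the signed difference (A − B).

A: V=27, N=54, R=3.674
B: V=31, N=51, R=4.341
Difference = 3.674 − 4.341 = -0.667

-0.667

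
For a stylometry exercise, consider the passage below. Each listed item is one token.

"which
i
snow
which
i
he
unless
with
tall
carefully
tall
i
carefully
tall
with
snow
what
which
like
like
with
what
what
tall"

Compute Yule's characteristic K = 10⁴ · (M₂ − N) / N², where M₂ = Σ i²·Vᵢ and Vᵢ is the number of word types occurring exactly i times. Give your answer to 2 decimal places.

729.17

Frequencies: tall:4, which:3, i:3, with:3, what:3, snow:2, carefully:2, like:2, he:1, unless:1
N = 24. Frequency spectrum: V_1=2, V_2=3, V_3=4, V_4=1
M₂ = 1²·2 + 2²·3 + 3²·4 + 4²·1 = 66
K = 10000 × (66 − 24) / 24² = 729.17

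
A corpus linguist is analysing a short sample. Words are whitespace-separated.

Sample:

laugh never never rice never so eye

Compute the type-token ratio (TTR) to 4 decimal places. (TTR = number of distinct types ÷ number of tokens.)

N = 7 tokens, V = 5 types.
TTR = V / N = 5 / 7 = 0.7143

0.7143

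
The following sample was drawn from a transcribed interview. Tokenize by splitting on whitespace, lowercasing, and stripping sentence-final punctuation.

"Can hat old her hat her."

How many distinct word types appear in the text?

4

Distinct types: {can, hat, her, old}
V = 4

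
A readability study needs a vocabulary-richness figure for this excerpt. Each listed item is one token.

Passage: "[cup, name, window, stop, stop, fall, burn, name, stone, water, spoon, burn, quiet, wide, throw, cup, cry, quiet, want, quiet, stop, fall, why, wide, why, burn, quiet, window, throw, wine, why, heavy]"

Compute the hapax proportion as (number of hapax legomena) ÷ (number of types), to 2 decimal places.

Frequencies: quiet:4, stop:3, burn:3, why:3, cup:2, name:2, window:2, fall:2, wide:2, throw:2, stone:1, water:1, spoon:1, cry:1, want:1, wine:1, heavy:1
Hapax count = 7; type count = 17.
Ratio = 7 / 17 = 0.41

0.41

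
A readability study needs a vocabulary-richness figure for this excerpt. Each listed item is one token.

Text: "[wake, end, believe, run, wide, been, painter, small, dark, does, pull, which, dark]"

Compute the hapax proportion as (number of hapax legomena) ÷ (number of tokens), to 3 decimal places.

0.846

Frequencies: dark:2, wake:1, end:1, believe:1, run:1, wide:1, been:1, painter:1, small:1, does:1, pull:1, which:1
Hapax count = 11; token count = 13.
Ratio = 11 / 13 = 0.846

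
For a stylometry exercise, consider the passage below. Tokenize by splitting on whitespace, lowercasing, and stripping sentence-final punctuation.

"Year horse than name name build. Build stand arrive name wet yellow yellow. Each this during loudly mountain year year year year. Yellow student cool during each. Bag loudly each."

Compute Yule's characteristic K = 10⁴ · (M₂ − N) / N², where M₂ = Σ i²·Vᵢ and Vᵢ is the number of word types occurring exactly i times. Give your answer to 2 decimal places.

Frequencies: year:5, name:3, yellow:3, each:3, build:2, during:2, loudly:2, horse:1, than:1, stand:1, arrive:1, wet:1, this:1, mountain:1, student:1, cool:1, bag:1
N = 30. Frequency spectrum: V_1=10, V_2=3, V_3=3, V_5=1
M₂ = 1²·10 + 2²·3 + 3²·3 + 5²·1 = 74
K = 10000 × (74 − 30) / 30² = 488.89

488.89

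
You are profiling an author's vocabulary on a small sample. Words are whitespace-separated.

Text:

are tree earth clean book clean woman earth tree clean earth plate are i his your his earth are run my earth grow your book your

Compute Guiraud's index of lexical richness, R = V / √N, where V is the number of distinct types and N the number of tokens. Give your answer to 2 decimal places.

2.55

N = 26, V = 13.
√N = 5.099020
R = 13 / 5.099020 = 2.55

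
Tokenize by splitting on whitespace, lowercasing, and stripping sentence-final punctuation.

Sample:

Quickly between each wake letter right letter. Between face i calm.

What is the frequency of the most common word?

Frequencies: between:2, letter:2, quickly:1, each:1, wake:1, right:1, face:1, i:1, calm:1
Most common: 'between' with frequency 2.

2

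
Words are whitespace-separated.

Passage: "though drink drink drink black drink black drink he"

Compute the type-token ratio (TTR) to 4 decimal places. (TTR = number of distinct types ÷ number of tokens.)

N = 9 tokens, V = 4 types.
TTR = V / N = 4 / 9 = 0.4444

0.4444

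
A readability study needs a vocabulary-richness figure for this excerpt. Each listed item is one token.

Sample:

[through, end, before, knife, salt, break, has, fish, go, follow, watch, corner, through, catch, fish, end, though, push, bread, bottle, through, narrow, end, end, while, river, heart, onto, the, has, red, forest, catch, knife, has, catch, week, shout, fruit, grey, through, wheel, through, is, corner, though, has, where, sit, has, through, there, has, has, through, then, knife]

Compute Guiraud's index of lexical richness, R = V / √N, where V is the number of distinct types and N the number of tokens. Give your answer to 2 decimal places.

N = 57, V = 35.
√N = 7.549834
R = 35 / 7.549834 = 4.64

4.64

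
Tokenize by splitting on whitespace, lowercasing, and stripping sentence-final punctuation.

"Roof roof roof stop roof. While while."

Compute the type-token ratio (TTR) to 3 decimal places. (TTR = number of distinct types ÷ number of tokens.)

0.429

N = 7 tokens, V = 3 types.
TTR = V / N = 3 / 7 = 0.429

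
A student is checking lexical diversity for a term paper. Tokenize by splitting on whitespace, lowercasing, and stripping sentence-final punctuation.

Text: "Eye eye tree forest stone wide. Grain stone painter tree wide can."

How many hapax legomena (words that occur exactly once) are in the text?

Frequencies: eye:2, tree:2, stone:2, wide:2, forest:1, grain:1, painter:1, can:1
Hapax (freq=1): can, forest, grain, painter

4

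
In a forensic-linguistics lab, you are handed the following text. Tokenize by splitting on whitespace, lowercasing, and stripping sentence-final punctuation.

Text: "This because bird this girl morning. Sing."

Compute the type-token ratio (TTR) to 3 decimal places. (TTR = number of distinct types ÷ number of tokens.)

N = 7 tokens, V = 6 types.
TTR = V / N = 6 / 7 = 0.857

0.857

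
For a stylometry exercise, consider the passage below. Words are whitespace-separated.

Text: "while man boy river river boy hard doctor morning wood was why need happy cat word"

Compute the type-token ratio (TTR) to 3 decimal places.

N = 16 tokens, V = 14 types.
TTR = V / N = 14 / 16 = 0.875

0.875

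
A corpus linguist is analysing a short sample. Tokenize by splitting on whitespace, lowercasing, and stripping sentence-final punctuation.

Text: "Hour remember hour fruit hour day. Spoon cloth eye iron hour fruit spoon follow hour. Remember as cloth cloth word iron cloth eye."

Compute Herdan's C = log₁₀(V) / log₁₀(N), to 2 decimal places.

0.76

N = 23, V = 11.
log₁₀(V) = 1.041393, log₁₀(N) = 1.361728
C = 1.041393 / 1.361728 = 0.76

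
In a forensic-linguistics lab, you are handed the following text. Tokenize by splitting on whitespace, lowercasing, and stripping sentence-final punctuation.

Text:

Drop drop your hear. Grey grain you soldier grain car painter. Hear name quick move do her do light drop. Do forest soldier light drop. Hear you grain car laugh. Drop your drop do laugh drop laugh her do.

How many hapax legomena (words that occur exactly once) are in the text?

Frequencies: drop:7, do:5, hear:3, grain:3, laugh:3, your:2, you:2, soldier:2, car:2, her:2, light:2, grey:1, painter:1, name:1, quick:1, move:1, forest:1
Hapax (freq=1): forest, grey, move, name, painter, quick

6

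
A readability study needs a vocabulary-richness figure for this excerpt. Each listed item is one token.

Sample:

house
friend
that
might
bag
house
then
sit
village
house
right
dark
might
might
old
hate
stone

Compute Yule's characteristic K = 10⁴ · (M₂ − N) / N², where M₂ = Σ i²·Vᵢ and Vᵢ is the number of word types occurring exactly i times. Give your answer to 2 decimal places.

415.22

Frequencies: house:3, might:3, friend:1, that:1, bag:1, then:1, sit:1, village:1, right:1, dark:1, old:1, hate:1, stone:1
N = 17. Frequency spectrum: V_1=11, V_3=2
M₂ = 1²·11 + 3²·2 = 29
K = 10000 × (29 − 17) / 17² = 415.22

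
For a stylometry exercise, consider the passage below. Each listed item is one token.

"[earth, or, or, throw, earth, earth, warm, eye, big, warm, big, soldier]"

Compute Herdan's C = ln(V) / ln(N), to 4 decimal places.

N = 12, V = 7.
ln(V) = 1.945910, ln(N) = 2.484907
C = 1.945910 / 2.484907 = 0.7831

0.7831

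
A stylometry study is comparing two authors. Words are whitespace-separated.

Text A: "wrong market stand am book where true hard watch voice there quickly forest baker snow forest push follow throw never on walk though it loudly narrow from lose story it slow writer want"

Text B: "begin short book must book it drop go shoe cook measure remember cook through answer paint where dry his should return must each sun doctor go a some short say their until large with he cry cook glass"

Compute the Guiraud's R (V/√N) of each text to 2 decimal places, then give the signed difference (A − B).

A: V=31, N=33, R=5.40
B: V=32, N=38, R=5.19
Difference = 5.40 − 5.19 = 0.21

0.21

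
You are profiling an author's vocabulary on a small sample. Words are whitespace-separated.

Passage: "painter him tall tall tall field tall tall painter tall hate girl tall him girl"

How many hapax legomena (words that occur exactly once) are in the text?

2

Frequencies: tall:7, painter:2, him:2, girl:2, field:1, hate:1
Hapax (freq=1): field, hate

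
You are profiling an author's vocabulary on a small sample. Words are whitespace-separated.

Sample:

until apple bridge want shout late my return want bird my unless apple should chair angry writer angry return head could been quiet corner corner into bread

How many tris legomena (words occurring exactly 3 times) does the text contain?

Frequencies: apple:2, want:2, my:2, return:2, angry:2, corner:2, until:1, bridge:1, shout:1, late:1, bird:1, unless:1, should:1, chair:1, writer:1, head:1, could:1, been:1, quiet:1, into:1, … (1 more, each freq 1)
Words with frequency 3: (none)

0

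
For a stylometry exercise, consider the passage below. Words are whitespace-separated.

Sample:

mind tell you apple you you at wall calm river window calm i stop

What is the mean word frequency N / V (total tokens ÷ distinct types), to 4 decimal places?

N = 14 tokens, V = 11 types.
Mean frequency = N / V = 14 / 11 = 1.2727

1.2727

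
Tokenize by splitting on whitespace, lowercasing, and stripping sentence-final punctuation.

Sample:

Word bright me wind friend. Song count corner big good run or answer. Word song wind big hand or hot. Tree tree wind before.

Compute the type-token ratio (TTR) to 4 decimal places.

N = 24 tokens, V = 17 types.
TTR = V / N = 17 / 24 = 0.7083

0.7083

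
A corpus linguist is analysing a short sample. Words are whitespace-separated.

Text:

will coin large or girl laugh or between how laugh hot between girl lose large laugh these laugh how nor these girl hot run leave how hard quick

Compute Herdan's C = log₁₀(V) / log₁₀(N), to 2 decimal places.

0.83

N = 28, V = 16.
log₁₀(V) = 1.204120, log₁₀(N) = 1.447158
C = 1.204120 / 1.447158 = 0.83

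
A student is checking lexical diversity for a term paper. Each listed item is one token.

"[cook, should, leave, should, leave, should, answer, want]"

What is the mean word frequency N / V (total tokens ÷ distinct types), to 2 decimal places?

N = 8 tokens, V = 5 types.
Mean frequency = N / V = 8 / 5 = 1.60

1.60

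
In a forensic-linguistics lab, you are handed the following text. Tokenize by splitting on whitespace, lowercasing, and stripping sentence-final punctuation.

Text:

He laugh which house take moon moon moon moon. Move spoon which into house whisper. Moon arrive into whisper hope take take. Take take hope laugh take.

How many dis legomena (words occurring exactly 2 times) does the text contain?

Frequencies: take:6, moon:5, laugh:2, which:2, house:2, into:2, whisper:2, hope:2, he:1, move:1, spoon:1, arrive:1
Words with frequency 2: hope, house, into, laugh, which, whisper

6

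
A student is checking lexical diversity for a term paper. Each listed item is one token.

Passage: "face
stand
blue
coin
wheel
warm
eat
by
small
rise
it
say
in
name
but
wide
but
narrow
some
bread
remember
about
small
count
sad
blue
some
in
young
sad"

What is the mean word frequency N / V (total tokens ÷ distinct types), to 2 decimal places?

N = 30 tokens, V = 24 types.
Mean frequency = N / V = 30 / 24 = 1.25

1.25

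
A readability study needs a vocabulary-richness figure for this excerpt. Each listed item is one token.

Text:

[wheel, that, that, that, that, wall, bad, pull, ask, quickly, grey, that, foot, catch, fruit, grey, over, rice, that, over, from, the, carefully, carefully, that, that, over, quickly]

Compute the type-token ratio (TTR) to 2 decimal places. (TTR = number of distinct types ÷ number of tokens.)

N = 28 tokens, V = 16 types.
TTR = V / N = 16 / 28 = 0.57

0.57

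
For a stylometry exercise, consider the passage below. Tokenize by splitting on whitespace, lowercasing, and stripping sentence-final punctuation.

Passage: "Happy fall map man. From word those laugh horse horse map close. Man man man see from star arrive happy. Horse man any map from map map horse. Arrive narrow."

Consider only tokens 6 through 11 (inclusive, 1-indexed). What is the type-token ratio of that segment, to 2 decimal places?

0.83

Segment tokens 6–11: word, those, laugh, horse, horse, map
Segment N = 6, segment V = 5.
TTR = 5 / 6 = 0.83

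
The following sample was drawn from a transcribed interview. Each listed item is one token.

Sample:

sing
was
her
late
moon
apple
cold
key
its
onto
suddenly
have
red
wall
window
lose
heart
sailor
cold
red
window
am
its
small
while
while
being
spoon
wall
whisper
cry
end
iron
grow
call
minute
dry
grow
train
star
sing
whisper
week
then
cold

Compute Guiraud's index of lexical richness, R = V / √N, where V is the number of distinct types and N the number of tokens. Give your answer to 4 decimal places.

N = 45, V = 35.
√N = 6.708204
R = 35 / 6.708204 = 5.2175

5.2175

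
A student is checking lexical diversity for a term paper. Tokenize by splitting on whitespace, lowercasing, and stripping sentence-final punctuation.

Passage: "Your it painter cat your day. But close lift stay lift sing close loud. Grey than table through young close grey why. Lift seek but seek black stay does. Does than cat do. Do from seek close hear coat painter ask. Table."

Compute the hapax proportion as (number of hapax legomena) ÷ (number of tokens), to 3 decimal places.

0.286

Frequencies: close:4, lift:3, seek:3, your:2, painter:2, cat:2, but:2, stay:2, grey:2, than:2, table:2, does:2, do:2, it:1, day:1, sing:1, loud:1, through:1, young:1, why:1, … (5 more, each freq 1)
Hapax count = 12; token count = 42.
Ratio = 12 / 42 = 0.286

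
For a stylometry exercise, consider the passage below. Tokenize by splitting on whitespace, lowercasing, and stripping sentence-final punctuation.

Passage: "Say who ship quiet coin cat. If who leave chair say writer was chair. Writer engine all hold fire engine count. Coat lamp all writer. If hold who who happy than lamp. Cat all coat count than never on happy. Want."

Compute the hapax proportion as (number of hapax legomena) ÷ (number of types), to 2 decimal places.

Frequencies: who:4, writer:3, all:3, say:2, cat:2, if:2, chair:2, engine:2, hold:2, count:2, coat:2, lamp:2, happy:2, than:2, ship:1, quiet:1, coin:1, leave:1, was:1, fire:1, … (3 more, each freq 1)
Hapax count = 9; type count = 23.
Ratio = 9 / 23 = 0.39

0.39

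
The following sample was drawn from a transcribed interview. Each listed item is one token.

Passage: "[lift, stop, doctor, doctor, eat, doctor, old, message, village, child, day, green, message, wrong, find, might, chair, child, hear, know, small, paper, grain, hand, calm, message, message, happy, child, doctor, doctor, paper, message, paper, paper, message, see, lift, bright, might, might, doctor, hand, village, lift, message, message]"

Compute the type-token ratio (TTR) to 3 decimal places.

0.511

N = 47 tokens, V = 24 types.
TTR = V / N = 24 / 47 = 0.511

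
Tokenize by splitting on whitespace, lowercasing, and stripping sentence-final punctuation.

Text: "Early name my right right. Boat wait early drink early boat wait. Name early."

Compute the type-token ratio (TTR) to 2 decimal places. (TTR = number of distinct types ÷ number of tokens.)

N = 14 tokens, V = 7 types.
TTR = V / N = 7 / 14 = 0.50

0.50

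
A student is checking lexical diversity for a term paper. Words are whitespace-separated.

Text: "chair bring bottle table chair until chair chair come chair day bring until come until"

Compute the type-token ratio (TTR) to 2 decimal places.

N = 15 tokens, V = 7 types.
TTR = V / N = 7 / 15 = 0.47

0.47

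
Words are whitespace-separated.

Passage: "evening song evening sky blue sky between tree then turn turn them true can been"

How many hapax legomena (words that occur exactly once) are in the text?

Frequencies: evening:2, sky:2, turn:2, song:1, blue:1, between:1, tree:1, then:1, them:1, true:1, can:1, been:1
Hapax (freq=1): been, between, blue, can, song, them, then, tree, true

9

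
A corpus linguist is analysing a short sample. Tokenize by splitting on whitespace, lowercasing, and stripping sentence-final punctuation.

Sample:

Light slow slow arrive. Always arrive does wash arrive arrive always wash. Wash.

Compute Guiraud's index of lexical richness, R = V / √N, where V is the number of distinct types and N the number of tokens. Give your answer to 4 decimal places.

1.6641

N = 13, V = 6.
√N = 3.605551
R = 6 / 3.605551 = 1.6641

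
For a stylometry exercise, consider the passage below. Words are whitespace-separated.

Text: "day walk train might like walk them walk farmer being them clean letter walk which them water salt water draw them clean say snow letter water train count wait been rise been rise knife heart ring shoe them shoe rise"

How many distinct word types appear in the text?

Distinct types: {been, being, clean, count, day, draw, farmer, heart, knife, letter, like, might, ring, rise, salt, say, shoe, snow, them, train, wait, walk, water, which}
V = 24

24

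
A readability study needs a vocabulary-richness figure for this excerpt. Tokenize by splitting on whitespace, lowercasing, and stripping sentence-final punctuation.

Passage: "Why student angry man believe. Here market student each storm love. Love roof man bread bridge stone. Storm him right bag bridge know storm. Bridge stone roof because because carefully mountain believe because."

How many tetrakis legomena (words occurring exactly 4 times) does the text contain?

Frequencies: storm:3, bridge:3, because:3, student:2, man:2, believe:2, love:2, roof:2, stone:2, why:1, angry:1, here:1, market:1, each:1, bread:1, him:1, right:1, bag:1, know:1, carefully:1, … (1 more, each freq 1)
Words with frequency 4: (none)

0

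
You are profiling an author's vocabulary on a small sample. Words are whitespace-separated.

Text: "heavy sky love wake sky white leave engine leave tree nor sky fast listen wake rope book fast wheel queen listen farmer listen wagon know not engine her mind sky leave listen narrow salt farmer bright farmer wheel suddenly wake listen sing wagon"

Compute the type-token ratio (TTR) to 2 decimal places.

0.60

N = 43 tokens, V = 26 types.
TTR = V / N = 26 / 43 = 0.60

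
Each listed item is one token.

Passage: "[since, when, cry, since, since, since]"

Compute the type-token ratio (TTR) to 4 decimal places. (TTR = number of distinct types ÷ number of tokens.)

N = 6 tokens, V = 3 types.
TTR = V / N = 3 / 6 = 0.5000

0.5000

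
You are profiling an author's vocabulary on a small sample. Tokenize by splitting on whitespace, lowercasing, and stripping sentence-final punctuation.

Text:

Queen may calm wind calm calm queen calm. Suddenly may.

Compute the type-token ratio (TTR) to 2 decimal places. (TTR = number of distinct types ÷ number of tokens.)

N = 10 tokens, V = 5 types.
TTR = V / N = 5 / 10 = 0.50

0.50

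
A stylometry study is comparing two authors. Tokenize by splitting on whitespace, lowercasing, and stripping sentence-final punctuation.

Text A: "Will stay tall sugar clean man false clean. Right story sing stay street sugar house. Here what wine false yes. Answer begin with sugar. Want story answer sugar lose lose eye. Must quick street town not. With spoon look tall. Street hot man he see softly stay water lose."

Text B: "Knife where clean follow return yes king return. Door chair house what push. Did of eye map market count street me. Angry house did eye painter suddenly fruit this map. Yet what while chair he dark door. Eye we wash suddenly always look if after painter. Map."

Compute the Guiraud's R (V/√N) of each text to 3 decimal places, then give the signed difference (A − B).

-0.391

A: V=33, N=49, R=4.714
B: V=35, N=47, R=5.105
Difference = 4.714 − 5.105 = -0.391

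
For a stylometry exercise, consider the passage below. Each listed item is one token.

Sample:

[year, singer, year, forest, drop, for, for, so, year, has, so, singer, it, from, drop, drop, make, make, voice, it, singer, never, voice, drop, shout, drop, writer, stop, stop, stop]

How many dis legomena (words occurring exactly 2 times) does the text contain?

5

Frequencies: drop:5, year:3, singer:3, stop:3, for:2, so:2, it:2, make:2, voice:2, forest:1, has:1, from:1, never:1, shout:1, writer:1
Words with frequency 2: for, it, make, so, voice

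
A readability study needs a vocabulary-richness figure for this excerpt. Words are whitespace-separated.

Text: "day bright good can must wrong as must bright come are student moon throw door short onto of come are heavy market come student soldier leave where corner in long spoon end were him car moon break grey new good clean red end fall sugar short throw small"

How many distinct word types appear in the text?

Distinct types: {are, as, break, bright, can, car, clean, come, corner, day, door, end, fall, good, grey, heavy, him, in, leave, long, market, moon, must, new, of, onto, red, short, small, soldier, spoon, student, sugar, throw, were, where, wrong}
V = 37

37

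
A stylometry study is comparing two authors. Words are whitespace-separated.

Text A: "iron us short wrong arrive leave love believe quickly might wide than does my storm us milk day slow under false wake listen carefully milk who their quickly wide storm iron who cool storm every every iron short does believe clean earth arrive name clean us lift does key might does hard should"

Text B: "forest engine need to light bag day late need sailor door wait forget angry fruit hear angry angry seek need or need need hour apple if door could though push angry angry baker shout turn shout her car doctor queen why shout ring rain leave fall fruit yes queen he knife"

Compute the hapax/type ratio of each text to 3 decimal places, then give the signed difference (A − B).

-0.254

A: hapax=20, V=34, ratio=0.588
B: hapax=32, V=38, ratio=0.842
Difference = 0.588 − 0.842 = -0.254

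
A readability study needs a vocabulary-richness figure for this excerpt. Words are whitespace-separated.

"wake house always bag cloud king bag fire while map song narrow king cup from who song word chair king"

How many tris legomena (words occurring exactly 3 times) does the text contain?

1

Frequencies: king:3, bag:2, song:2, wake:1, house:1, always:1, cloud:1, fire:1, while:1, map:1, narrow:1, cup:1, from:1, who:1, word:1, chair:1
Words with frequency 3: king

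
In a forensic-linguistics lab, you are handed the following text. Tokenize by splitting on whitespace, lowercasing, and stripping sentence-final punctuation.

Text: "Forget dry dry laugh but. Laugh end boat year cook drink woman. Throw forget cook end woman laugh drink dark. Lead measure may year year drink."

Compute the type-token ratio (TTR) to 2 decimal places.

N = 26 tokens, V = 15 types.
TTR = V / N = 15 / 26 = 0.58

0.58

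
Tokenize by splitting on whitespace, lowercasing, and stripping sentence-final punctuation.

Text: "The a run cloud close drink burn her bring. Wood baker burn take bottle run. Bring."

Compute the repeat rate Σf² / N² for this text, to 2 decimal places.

Frequencies: run:2, burn:2, bring:2, the:1, a:1, cloud:1, close:1, drink:1, her:1, wood:1, baker:1, take:1, bottle:1
Σf² = 22; N² = 256
Repeat rate = 22 / 256 = 0.09

0.09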